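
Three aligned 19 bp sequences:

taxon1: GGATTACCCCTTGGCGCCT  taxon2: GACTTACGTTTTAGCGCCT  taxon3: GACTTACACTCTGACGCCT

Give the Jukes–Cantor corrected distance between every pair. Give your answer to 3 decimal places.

taxon1–taxon2: 6/19 sites differ → p ≈ 0.315789, d = −0.75 ln(1 − 0.421052) = 0.409907 ≈ 0.410.
taxon1–taxon3: 6/19 sites differ → p ≈ 0.315789, d = −0.75 ln(1 − 0.421052) = 0.409907 ≈ 0.410.
taxon2–taxon3: 5/19 sites differ → p ≈ 0.263158, d = −0.75 ln(1 − 0.350877) = 0.324100 ≈ 0.324.

d(taxon1,taxon2) = 0.410, d(taxon1,taxon3) = 0.410, d(taxon2,taxon3) = 0.324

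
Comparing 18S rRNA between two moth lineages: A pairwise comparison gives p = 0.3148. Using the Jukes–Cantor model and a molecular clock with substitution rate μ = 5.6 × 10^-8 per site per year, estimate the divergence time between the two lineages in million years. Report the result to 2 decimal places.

d = −(3/4) ln(1 − 4p/3) = −0.75 ln(1 − 0.419733) = −0.75 ln(0.580267)
  = −0.75 × (-0.544267) = 0.408200 substitutions/site.
Under a molecular clock d = 2μt, so t = d/(2μ) = 0.408200 / (2 × 5.6 × 10^-8) = 3.64 million years.

3.64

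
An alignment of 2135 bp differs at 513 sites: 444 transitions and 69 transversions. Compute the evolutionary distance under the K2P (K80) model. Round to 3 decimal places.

P = 444/2135 ≈ 0.207963 and Q = 69/2135 ≈ 0.032319.
Under the Kimura two-parameter model, d = −½ ln(1 − 2P − Q) − ¼ ln(1 − 2Q).
1 − 2P − Q = 0.551755, giving −½ ln(0.551755) = 0.297326.
1 − 2Q = 0.935362, giving −¼ ln(0.935362) = 0.016705.
d = 0.297326 + 0.016705 = 0.314031.

0.314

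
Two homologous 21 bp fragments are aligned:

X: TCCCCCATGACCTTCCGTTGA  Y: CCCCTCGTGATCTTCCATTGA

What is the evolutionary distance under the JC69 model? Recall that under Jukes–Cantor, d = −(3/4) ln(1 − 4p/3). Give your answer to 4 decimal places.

0.2865

The sequences differ at 5 of 21 sites (1, 5, 7, 11, 17), so p = 5/21 ≈ 0.238095.
d = −(3/4) ln(1 − 4p/3) = −0.75 ln(1 − 0.31746) = −0.75 ln(0.68254)
  = −0.75 × (-0.381934) = 0.286451 substitutions/site.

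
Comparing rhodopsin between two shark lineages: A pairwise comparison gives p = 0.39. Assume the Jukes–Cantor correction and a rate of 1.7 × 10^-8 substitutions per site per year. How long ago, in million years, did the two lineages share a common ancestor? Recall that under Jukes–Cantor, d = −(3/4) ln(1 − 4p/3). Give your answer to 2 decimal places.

16.19

d = −(3/4) ln(1 − 4p/3) = −0.75 ln(1 − 0.52) = −0.75 ln(0.48)
  = −0.75 × (-0.733969) = 0.550477 substitutions/site.
Under a molecular clock d = 2μt, so t = d/(2μ) = 0.550477 / (2 × 1.7 × 10^-8) = 16.19 million years.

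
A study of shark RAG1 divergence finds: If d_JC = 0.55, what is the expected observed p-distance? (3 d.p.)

p = (3/4)(1 − e^(−4d/3)) = 0.75 × (1 − e^(-0.733333)) = 0.75 × (1 − 0.480305) = 0.389771.

0.390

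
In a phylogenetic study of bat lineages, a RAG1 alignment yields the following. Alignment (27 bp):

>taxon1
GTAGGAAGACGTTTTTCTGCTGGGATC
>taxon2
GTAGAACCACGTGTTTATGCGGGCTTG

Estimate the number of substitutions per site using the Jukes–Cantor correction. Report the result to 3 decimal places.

The sequences differ at 9 of 27 sites (5, 7, 8, 13, 17, 21, 24, 25, 27), so p = 9/27 ≈ 0.333333.
d = −(3/4) ln(1 − 4p/3) = −0.75 ln(1 − 0.444444) = −0.75 ln(0.555556)
  = −0.75 × (-0.587786) = 0.440840 substitutions/site.

0.441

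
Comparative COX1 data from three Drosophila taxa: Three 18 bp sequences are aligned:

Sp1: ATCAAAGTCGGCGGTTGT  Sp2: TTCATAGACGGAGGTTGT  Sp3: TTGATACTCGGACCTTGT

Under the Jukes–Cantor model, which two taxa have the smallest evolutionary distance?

Sp1 and Sp2

Sp1–Sp2: 4/18 differ, p = 0.222, d = 0.264.
Sp1–Sp3: 7/18 differ, p = 0.389, d = 0.548.
Sp2–Sp3: 5/18 differ, p = 0.278, d = 0.347.
The smallest distance is between Sp1 and Sp2.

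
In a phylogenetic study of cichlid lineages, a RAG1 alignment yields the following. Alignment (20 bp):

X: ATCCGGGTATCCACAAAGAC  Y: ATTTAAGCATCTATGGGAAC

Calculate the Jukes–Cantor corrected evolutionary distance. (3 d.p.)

The sequences differ at 11 of 20 sites, so p = 11/20 = 0.55.
d = −(3/4) ln(1 − 4p/3) = −0.75 ln(1 − 0.733333) = −0.75 ln(0.266667)
  = −0.75 × (-1.321755) = 0.991316 substitutions/site.

0.991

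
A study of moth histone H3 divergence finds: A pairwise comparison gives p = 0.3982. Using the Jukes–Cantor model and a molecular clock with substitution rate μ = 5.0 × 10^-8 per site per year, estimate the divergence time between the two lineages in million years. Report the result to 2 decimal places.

5.68

d = −(3/4) ln(1 − 4p/3) = −0.75 ln(1 − 0.530933) = −0.75 ln(0.469067)
  = −0.75 × (-0.757010) = 0.567758 substitutions/site.
Under a molecular clock d = 2μt, so t = d/(2μ) = 0.567758 / (2 × 5.0 × 10^-8) = 5.68 million years.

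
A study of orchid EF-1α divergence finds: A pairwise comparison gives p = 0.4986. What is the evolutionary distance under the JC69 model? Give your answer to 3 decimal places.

d = −(3/4) ln(1 − 4p/3) = −0.75 ln(1 − 0.6648) = −0.75 ln(0.3352)
  = −0.75 × (-1.093028) = 0.819771 substitutions/site.

0.820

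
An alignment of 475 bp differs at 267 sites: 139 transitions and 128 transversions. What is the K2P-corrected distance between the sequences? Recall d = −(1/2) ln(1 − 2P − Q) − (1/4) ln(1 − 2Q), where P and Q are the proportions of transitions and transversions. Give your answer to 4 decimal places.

1.1582

P = 139/475 ≈ 0.292632 and Q = 128/475 ≈ 0.269474.
Under the Kimura two-parameter model, d = −½ ln(1 − 2P − Q) − ¼ ln(1 − 2Q).
1 − 2P − Q = 0.145262, giving −½ ln(0.145262) = 0.964608.
1 − 2Q = 0.461052, giving −¼ ln(0.461052) = 0.193561.
d = 0.964608 + 0.193561 = 1.158169.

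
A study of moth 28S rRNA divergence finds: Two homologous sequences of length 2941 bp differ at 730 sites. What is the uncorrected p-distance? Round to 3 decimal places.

0.248

p = 730/2941 = 0.248214… ≈ 0.248 (to 3 d.p.).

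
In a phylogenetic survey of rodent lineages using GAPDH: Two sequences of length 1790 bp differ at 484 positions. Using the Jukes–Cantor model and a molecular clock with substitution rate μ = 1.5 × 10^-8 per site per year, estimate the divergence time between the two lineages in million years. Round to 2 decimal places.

11.18

p = 484/1790 ≈ 0.270391.
d = −(3/4) ln(1 − 4p/3) = −0.75 ln(1 − 0.360521) = −0.75 ln(0.639479)
  = −0.75 × (-0.447101) = 0.335326 substitutions/site.
Under a molecular clock d = 2μt, so t = d/(2μ) = 0.335326 / (2 × 1.5 × 10^-8) = 11.18 million years.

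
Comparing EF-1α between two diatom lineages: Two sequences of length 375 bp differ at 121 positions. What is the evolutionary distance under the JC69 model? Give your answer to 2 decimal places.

0.42

p = 121/375 ≈ 0.322667.
d = −(3/4) ln(1 − 4p/3) = −0.75 ln(1 − 0.430223) = −0.75 ln(0.569777)
  = −0.75 × (-0.562510) = 0.421883 substitutions/site.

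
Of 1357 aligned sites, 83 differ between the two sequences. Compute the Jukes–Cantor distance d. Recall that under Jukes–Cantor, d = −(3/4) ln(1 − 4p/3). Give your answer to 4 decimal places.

p = 83/1357 ≈ 0.061164.
d = −(3/4) ln(1 − 4p/3) = −0.75 ln(1 − 0.081552) = −0.75 ln(0.918448)
  = −0.75 × (-0.085070) = 0.063803 substitutions/site.

0.0638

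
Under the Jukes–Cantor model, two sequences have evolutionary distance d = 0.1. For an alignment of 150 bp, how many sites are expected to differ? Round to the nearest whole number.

14

Invert JC69: p = (3/4)(1 − e^(−4d/3)) = 0.75 × (1 − e^(-0.133333)) = 0.75 × (1 − 0.875174) = 0.093620.
Expected differing sites = pL ≈ 0.093620 × 150 = 14.043 ≈ 14.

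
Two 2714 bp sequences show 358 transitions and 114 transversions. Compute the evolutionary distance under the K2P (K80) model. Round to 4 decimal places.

0.2045

P = 358/2714 ≈ 0.131909 and Q = 114/2714 ≈ 0.042004.
Under the Kimura two-parameter model, d = −½ ln(1 − 2P − Q) − ¼ ln(1 − 2Q).
1 − 2P − Q = 0.694178, giving −½ ln(0.694178) = 0.182513.
1 − 2Q = 0.915992, giving −¼ ln(0.915992) = 0.021937.
d = 0.182513 + 0.021937 = 0.204450.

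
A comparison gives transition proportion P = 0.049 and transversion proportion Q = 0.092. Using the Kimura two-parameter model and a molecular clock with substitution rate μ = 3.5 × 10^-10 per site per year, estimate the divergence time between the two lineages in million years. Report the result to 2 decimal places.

Under the Kimura two-parameter model, d = −½ ln(1 − 2P − Q) − ¼ ln(1 − 2Q).
1 − 2P − Q = 0.81, giving −½ ln(0.81) = 0.105361.
1 − 2Q = 0.816, giving −¼ ln(0.816) = 0.050835.
d = 0.105361 + 0.050835 = 0.156196.
Under a molecular clock d = 2μt, so t = d/(2μ) = 0.156196 / (2 × 3.5 × 10^-10) = 223.14 million years.

223.14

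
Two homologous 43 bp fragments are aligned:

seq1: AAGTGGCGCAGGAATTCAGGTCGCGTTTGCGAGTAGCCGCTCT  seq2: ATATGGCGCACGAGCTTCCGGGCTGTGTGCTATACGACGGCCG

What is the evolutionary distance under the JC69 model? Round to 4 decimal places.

0.7899

The sequences differ at 21 of 43 sites, so p = 21/43 ≈ 0.488372.
d = −(3/4) ln(1 − 4p/3) = −0.75 ln(1 − 0.651163) = −0.75 ln(0.348837)
  = −0.75 × (-1.053151) = 0.789863 substitutions/site.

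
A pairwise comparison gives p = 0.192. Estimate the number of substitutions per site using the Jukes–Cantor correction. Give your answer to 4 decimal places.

d = −(3/4) ln(1 − 4p/3) = −0.75 ln(1 − 0.256) = −0.75 ln(0.744)
  = −0.75 × (-0.295714) = 0.221786 substitutions/site.

0.2218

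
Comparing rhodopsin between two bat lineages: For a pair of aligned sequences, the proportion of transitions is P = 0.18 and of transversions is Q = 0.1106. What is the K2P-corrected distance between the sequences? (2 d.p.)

0.38

Under the Kimura two-parameter model, d = −½ ln(1 − 2P − Q) − ¼ ln(1 − 2Q).
1 − 2P − Q = 0.5294, giving −½ ln(0.5294) = 0.318005.
1 − 2Q = 0.7788, giving −¼ ln(0.7788) = 0.062500.
d = 0.318005 + 0.062500 = 0.380505.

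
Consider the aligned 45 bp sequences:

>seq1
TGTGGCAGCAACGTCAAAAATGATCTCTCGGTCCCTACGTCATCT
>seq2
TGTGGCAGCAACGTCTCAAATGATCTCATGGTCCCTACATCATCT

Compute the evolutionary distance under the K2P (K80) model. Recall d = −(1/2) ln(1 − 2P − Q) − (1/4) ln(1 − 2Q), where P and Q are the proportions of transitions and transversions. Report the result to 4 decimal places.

0.1203

Of 45 sites, 2 differences are transitions and 3 are transversions, so P = 2/45 ≈ 0.044444 and Q = 3/45 ≈ 0.066667.
Under the Kimura two-parameter model, d = −½ ln(1 − 2P − Q) − ¼ ln(1 − 2Q).
1 − 2P − Q = 0.844445, giving −½ ln(0.844445) = 0.084538.
1 − 2Q = 0.866666, giving −¼ ln(0.866666) = 0.035775.
d = 0.084538 + 0.035775 = 0.120313.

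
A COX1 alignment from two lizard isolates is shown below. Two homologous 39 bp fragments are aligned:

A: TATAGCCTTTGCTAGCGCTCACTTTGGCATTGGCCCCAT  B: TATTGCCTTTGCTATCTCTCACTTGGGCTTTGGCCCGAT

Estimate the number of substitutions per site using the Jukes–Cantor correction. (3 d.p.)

0.172

The sequences differ at 6 of 39 sites (4, 15, 17, 25, 29, 37), so p = 6/39 ≈ 0.153846.
d = −(3/4) ln(1 − 4p/3) = −0.75 ln(1 − 0.205128) = −0.75 ln(0.794872)
  = −0.75 × (-0.229574) = 0.172181 substitutions/site.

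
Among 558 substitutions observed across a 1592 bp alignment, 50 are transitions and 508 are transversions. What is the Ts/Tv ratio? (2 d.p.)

R = 50/508 = 0.098425… ≈ 0.10 (to 2 d.p.).

0.10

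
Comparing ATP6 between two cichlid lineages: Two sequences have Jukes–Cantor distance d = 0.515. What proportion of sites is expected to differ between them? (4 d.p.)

0.3726

p = (3/4)(1 − e^(−4d/3)) = 0.75 × (1 − e^(-0.686667)) = 0.75 × (1 − 0.503251) = 0.372562.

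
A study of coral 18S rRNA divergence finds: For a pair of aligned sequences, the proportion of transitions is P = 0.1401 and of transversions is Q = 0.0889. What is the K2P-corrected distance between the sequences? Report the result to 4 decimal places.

Under the Kimura two-parameter model, d = −½ ln(1 − 2P − Q) − ¼ ln(1 − 2Q).
1 − 2P − Q = 0.6309, giving −½ ln(0.6309) = 0.230304.
1 − 2Q = 0.8222, giving −¼ ln(0.8222) = 0.048943.
d = 0.230304 + 0.048943 = 0.279247.

0.2792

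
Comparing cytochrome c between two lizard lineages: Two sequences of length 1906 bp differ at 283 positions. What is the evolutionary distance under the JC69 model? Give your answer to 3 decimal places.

0.165

p = 283/1906 ≈ 0.148478.
d = −(3/4) ln(1 − 4p/3) = −0.75 ln(1 − 0.197971) = −0.75 ln(0.802029)
  = −0.75 × (-0.220611) = 0.165458 substitutions/site.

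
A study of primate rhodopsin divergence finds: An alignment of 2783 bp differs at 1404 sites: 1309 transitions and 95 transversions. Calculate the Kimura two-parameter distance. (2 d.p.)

1.86

P = 1309/2783 ≈ 0.470356 and Q = 95/2783 ≈ 0.034136.
Under the Kimura two-parameter model, d = −½ ln(1 − 2P − Q) − ¼ ln(1 − 2Q).
1 − 2P − Q = 0.025152, giving −½ ln(0.025152) = 1.841409.
1 − 2Q = 0.931728, giving −¼ ln(0.931728) = 0.017679.
d = 1.841409 + 0.017679 = 1.859088.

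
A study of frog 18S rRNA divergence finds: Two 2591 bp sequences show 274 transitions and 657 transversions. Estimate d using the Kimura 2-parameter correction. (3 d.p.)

P = 274/2591 ≈ 0.105751 and Q = 657/2591 ≈ 0.25357.
Under the Kimura two-parameter model, d = −½ ln(1 − 2P − Q) − ¼ ln(1 − 2Q).
1 − 2P − Q = 0.534928, giving −½ ln(0.534928) = 0.312812.
1 − 2Q = 0.49286, giving −¼ ln(0.49286) = 0.176883.
d = 0.312812 + 0.176883 = 0.489695.

0.490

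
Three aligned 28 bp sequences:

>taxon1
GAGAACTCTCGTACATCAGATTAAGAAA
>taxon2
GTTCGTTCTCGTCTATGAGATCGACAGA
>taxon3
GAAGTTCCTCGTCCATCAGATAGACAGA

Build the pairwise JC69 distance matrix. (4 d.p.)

taxon1–taxon2: 12/28 sites differ → p ≈ 0.428571, d = −0.75 ln(1 − 0.571428) = 0.635472 ≈ 0.6355.
taxon1–taxon3: 10/28 sites differ → p ≈ 0.357143, d = −0.75 ln(1 − 0.476191) = 0.484971 ≈ 0.4850.
taxon2–taxon3: 8/28 sites differ → p ≈ 0.285714, d = −0.75 ln(1 − 0.380952) = 0.359679 ≈ 0.3597.

d(taxon1,taxon2) = 0.6355, d(taxon1,taxon3) = 0.4850, d(taxon2,taxon3) = 0.3597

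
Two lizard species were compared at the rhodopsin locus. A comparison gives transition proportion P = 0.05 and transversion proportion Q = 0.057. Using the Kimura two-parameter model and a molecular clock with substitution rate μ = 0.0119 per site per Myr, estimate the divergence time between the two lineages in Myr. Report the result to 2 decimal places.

Under the Kimura two-parameter model, d = −½ ln(1 − 2P − Q) − ¼ ln(1 − 2Q).
1 − 2P − Q = 0.843, giving −½ ln(0.843) = 0.085394.
1 − 2Q = 0.886, giving −¼ ln(0.886) = 0.030260.
d = 0.085394 + 0.030260 = 0.115654.
Under a molecular clock d = 2μt, so t = d/(2μ) = 0.115654 / (2 × 0.0119) = 4.86 Myr.

4.86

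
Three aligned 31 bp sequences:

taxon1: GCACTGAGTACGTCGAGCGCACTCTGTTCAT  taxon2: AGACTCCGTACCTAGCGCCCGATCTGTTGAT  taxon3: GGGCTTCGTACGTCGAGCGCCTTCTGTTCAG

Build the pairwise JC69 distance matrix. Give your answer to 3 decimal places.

d(taxon1,taxon2) = 0.481, d(taxon1,taxon3) = 0.269, d(taxon2,taxon3) = 0.481

taxon1–taxon2: 11/31 sites differ → p ≈ 0.354839, d = −0.75 ln(1 − 0.473119) = 0.480585 ≈ 0.481.
taxon1–taxon3: 7/31 sites differ → p ≈ 0.225806, d = −0.75 ln(1 − 0.301075) = 0.268659 ≈ 0.269.
taxon2–taxon3: 11/31 sites differ → p ≈ 0.354839, d = −0.75 ln(1 − 0.473119) = 0.480585 ≈ 0.481.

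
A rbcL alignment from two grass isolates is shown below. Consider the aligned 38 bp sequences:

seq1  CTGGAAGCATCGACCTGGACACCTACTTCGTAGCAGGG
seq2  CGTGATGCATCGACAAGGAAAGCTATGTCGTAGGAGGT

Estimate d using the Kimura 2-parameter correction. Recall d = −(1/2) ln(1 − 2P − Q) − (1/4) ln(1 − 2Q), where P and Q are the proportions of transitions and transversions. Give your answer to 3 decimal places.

Of 38 sites, 1 differences are transitions and 10 are transversions, so P = 1/38 ≈ 0.026316 and Q = 10/38 ≈ 0.263158.
Under the Kimura two-parameter model, d = −½ ln(1 − 2P − Q) − ¼ ln(1 − 2Q).
1 − 2P − Q = 0.68421, giving −½ ln(0.68421) = 0.189745.
1 − 2Q = 0.473684, giving −¼ ln(0.473684) = 0.186804.
d = 0.189745 + 0.186804 = 0.376549.

0.377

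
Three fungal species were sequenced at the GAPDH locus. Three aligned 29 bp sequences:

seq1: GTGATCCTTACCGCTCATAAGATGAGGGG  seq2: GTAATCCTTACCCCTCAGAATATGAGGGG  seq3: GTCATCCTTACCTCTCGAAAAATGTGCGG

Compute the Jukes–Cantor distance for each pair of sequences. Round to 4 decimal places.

seq1–seq2: 4/29 sites differ → p ≈ 0.137931, d = −0.75 ln(1 − 0.183908) = 0.152421 ≈ 0.1524.
seq1–seq3: 7/29 sites differ → p ≈ 0.241379, d = −0.75 ln(1 − 0.321839) = 0.291278 ≈ 0.2913.
seq2–seq3: 7/29 sites differ → p ≈ 0.241379, d = −0.75 ln(1 − 0.321839) = 0.291278 ≈ 0.2913.

d(seq1,seq2) = 0.1524, d(seq1,seq3) = 0.2913, d(seq2,seq3) = 0.2913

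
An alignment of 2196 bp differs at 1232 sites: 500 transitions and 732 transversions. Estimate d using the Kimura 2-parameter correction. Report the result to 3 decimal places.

P = 500/2196 ≈ 0.227687 and Q = 732/2196 ≈ 0.333333.
Under the Kimura two-parameter model, d = −½ ln(1 − 2P − Q) − ¼ ln(1 − 2Q).
1 − 2P − Q = 0.211293, giving −½ ln(0.211293) = 0.777255.
1 − 2Q = 0.333334, giving −¼ ln(0.333334) = 0.274653.
d = 0.777255 + 0.274653 = 1.051908.

1.052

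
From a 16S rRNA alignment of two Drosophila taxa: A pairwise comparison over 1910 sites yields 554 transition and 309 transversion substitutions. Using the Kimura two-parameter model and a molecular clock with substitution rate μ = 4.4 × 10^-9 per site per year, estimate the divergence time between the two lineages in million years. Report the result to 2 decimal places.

P = 554/1910 ≈ 0.290052 and Q = 309/1910 ≈ 0.16178.
Under the Kimura two-parameter model, d = −½ ln(1 − 2P − Q) − ¼ ln(1 − 2Q).
1 − 2P − Q = 0.258116, giving −½ ln(0.258116) = 0.677173.
1 − 2Q = 0.67644, giving −¼ ln(0.67644) = 0.097728.
d = 0.677173 + 0.097728 = 0.774901.
Under a molecular clock d = 2μt, so t = d/(2μ) = 0.774901 / (2 × 4.4 × 10^-9) = 88.06 million years.

88.06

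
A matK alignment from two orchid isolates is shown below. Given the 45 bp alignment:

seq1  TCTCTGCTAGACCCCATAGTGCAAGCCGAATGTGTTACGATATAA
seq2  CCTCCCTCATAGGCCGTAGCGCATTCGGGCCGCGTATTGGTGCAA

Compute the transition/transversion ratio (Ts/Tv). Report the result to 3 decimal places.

Transitions are A↔G and C↔T; transversions are all other mismatches.
Transitions: 13. Transversions: 10.
R = 13/10 = 1.300.

1.300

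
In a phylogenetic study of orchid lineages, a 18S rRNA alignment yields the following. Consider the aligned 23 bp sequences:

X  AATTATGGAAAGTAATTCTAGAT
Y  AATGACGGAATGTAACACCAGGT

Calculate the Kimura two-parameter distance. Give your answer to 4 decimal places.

Of 23 sites, 4 differences are transitions and 3 are transversions, so P = 4/23 ≈ 0.173913 and Q = 3/23 ≈ 0.130435.
Under the Kimura two-parameter model, d = −½ ln(1 − 2P − Q) − ¼ ln(1 − 2Q).
1 − 2P − Q = 0.521739, giving −½ ln(0.521739) = 0.325294.
1 − 2Q = 0.73913, giving −¼ ln(0.73913) = 0.075570.
d = 0.325294 + 0.075570 = 0.400864.

0.4009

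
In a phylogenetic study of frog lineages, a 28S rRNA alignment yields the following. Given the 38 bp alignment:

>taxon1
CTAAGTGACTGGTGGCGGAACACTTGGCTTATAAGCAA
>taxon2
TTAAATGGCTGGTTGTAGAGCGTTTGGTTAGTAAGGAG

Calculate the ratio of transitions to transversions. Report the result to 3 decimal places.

Transitions are A↔G and C↔T; transversions are all other mismatches.
Transitions: 11. Transversions: 3.
R = 11/3 = 3.666666… ≈ 3.667 (to 3 d.p.).

3.667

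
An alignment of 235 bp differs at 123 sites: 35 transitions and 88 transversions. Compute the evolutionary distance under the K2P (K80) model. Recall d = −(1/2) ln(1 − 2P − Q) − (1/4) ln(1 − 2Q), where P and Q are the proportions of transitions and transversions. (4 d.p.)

P = 35/235 ≈ 0.148936 and Q = 88/235 ≈ 0.374468.
Under the Kimura two-parameter model, d = −½ ln(1 − 2P − Q) − ¼ ln(1 − 2Q).
1 − 2P − Q = 0.32766, giving −½ ln(0.32766) = 0.557889.
1 − 2Q = 0.251064, giving −¼ ln(0.251064) = 0.345512.
d = 0.557889 + 0.345512 = 0.903401.

0.9034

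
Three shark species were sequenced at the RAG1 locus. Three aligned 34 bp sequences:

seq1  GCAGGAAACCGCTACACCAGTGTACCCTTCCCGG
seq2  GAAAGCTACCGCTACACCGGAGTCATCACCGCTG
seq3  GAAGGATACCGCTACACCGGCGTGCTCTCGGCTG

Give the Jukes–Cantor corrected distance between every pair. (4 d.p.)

seq1–seq2: 13/34 sites differ → p ≈ 0.382353, d = −0.75 ln(1 − 0.509804) = 0.534712 ≈ 0.5347.
seq1–seq3: 10/34 sites differ → p ≈ 0.294118, d = −0.75 ln(1 − 0.392157) = 0.373379 ≈ 0.3734.
seq2–seq3: 7/34 sites differ → p ≈ 0.205882, d = −0.75 ln(1 − 0.274509) = 0.240680 ≈ 0.2407.

d(seq1,seq2) = 0.5347, d(seq1,seq3) = 0.3734, d(seq2,seq3) = 0.2407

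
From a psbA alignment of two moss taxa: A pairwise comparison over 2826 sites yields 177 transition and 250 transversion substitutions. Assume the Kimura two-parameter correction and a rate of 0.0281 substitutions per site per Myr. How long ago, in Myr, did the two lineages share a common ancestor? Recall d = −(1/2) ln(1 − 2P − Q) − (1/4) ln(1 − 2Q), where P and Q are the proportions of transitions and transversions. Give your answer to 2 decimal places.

P = 177/2826 ≈ 0.062633 and Q = 250/2826 ≈ 0.088464.
Under the Kimura two-parameter model, d = −½ ln(1 − 2P − Q) − ¼ ln(1 − 2Q).
1 − 2P − Q = 0.78627, giving −½ ln(0.78627) = 0.120228.
1 − 2Q = 0.823072, giving −¼ ln(0.823072) = 0.048678.
d = 0.120228 + 0.048678 = 0.168906.
Under a molecular clock d = 2μt, so t = d/(2μ) = 0.168906 / (2 × 0.0281) = 3.01 Myr.

3.01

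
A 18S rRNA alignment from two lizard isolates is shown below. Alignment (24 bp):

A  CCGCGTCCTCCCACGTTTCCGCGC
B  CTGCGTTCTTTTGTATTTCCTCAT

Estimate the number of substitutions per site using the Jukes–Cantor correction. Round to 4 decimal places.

0.7083

The sequences differ at 11 of 24 sites, so p = 11/24 ≈ 0.458333.
d = −(3/4) ln(1 − 4p/3) = −0.75 ln(1 − 0.611111) = −0.75 ln(0.388889)
  = −0.75 × (-0.944461) = 0.708346 substitutions/site.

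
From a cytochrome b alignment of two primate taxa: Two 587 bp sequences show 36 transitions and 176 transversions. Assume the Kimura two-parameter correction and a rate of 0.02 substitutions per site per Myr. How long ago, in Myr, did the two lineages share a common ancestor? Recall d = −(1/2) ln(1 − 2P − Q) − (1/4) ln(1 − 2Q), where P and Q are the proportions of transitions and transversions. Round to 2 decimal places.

P = 36/587 ≈ 0.061329 and Q = 176/587 ≈ 0.29983.
Under the Kimura two-parameter model, d = −½ ln(1 − 2P − Q) − ¼ ln(1 − 2Q).
1 − 2P − Q = 0.577512, giving −½ ln(0.577512) = 0.274513.
1 − 2Q = 0.40034, giving −¼ ln(0.40034) = 0.228860.
d = 0.274513 + 0.228860 = 0.503373.
Under a molecular clock d = 2μt, so t = d/(2μ) = 0.503373 / (2 × 0.02) = 12.58 Myr.

12.58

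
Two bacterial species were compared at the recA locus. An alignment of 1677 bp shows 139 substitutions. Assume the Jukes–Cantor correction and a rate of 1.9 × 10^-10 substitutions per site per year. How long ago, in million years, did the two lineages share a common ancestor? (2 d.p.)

231.14

p = 139/1677 ≈ 0.082886.
d = −(3/4) ln(1 − 4p/3) = −0.75 ln(1 − 0.110515) = −0.75 ln(0.889485)
  = −0.75 × (-0.117113) = 0.087835 substitutions/site.
Under a molecular clock d = 2μt, so t = d/(2μ) = 0.087835 / (2 × 1.9 × 10^-10) = 231.14 million years.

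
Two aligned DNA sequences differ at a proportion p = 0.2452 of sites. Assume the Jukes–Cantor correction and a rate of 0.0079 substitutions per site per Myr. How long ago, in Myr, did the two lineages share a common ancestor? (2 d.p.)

18.79

d = −(3/4) ln(1 − 4p/3) = −0.75 ln(1 − 0.326933) = −0.75 ln(0.673067)
  = −0.75 × (-0.395910) = 0.296933 substitutions/site.
Under a molecular clock d = 2μt, so t = d/(2μ) = 0.296933 / (2 × 0.0079) = 18.79 Myr.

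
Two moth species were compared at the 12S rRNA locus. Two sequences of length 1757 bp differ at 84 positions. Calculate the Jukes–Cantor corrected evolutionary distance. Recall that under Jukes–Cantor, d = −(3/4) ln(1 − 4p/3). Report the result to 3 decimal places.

p = 84/1757 ≈ 0.047809.
d = −(3/4) ln(1 − 4p/3) = −0.75 ln(1 − 0.063745) = −0.75 ln(0.936255)
  = −0.75 × (-0.065867) = 0.049400 substitutions/site.

0.049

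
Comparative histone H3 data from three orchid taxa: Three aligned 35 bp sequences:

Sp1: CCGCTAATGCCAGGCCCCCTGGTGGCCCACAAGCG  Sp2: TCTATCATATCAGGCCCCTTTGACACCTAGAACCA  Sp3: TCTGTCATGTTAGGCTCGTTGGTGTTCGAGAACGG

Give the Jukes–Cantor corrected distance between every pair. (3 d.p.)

d(Sp1,Sp2) = 0.635, d(Sp1,Sp3) = 0.635, d(Sp2,Sp3) = 0.513

Sp1–Sp2: 15/35 sites differ → p ≈ 0.428571, d = −0.75 ln(1 − 0.571428) = 0.635472 ≈ 0.635.
Sp1–Sp3: 15/35 sites differ → p ≈ 0.428571, d = −0.75 ln(1 − 0.571428) = 0.635472 ≈ 0.635.
Sp2–Sp3: 13/35 sites differ → p ≈ 0.371429, d = −0.75 ln(1 − 0.495239) = 0.512753 ≈ 0.513.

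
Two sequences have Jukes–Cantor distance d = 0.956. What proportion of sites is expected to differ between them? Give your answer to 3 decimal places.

p = (3/4)(1 − e^(−4d/3)) = 0.75 × (1 − e^(-1.274667)) = 0.75 × (1 − 0.279524) = 0.540357.

0.540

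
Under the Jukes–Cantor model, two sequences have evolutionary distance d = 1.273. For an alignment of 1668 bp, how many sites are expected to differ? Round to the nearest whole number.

Invert JC69: p = (3/4)(1 − e^(−4d/3)) = 0.75 × (1 − e^(-1.697333)) = 0.75 × (1 − 0.183171) = 0.612622.
Expected differing sites = pL ≈ 0.612622 × 1668 = 1021.853496 ≈ 1022.

1022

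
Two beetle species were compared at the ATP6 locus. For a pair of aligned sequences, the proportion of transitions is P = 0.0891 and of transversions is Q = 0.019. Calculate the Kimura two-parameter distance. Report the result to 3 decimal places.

0.120

Under the Kimura two-parameter model, d = −½ ln(1 − 2P − Q) − ¼ ln(1 − 2Q).
1 − 2P − Q = 0.8028, giving −½ ln(0.8028) = 0.109825.
1 − 2Q = 0.962, giving −¼ ln(0.962) = 0.009685.
d = 0.109825 + 0.009685 = 0.119510.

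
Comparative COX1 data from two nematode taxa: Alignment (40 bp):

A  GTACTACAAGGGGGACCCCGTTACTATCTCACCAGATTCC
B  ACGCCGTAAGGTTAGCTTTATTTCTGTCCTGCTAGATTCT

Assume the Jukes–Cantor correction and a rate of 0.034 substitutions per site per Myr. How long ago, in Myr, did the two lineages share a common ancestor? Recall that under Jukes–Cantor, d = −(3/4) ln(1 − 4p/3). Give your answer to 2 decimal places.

13.28

The sequences differ at 21 of 40 sites, so p = 21/40 = 0.525.
d = −(3/4) ln(1 − 4p/3) = −0.75 ln(1 − 0.7) = −0.75 ln(0.3)
  = −0.75 × (-1.203973) = 0.902980 substitutions/site.
Under a molecular clock d = 2μt, so t = d/(2μ) = 0.902980 / (2 × 0.034) = 13.28 Myr.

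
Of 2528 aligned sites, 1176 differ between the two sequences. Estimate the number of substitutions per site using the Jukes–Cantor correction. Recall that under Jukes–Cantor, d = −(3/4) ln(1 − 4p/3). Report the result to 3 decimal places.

0.726

p = 1176/2528 ≈ 0.46519.
d = −(3/4) ln(1 − 4p/3) = −0.75 ln(1 − 0.620253) = −0.75 ln(0.379747)
  = −0.75 × (-0.968250) = 0.726188 substitutions/site.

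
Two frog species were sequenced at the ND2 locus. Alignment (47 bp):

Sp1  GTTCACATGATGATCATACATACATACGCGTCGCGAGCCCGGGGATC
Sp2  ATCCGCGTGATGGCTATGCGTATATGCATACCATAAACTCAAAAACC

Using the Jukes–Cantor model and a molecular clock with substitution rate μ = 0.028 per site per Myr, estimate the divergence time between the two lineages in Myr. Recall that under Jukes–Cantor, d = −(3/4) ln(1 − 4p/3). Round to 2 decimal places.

The sequences differ at 25 of 47 sites, so p = 25/47 ≈ 0.531915.
d = −(3/4) ln(1 − 4p/3) = −0.75 ln(1 − 0.70922) = −0.75 ln(0.29078)
  = −0.75 × (-1.235188) = 0.926391 substitutions/site.
Under a molecular clock d = 2μt, so t = d/(2μ) = 0.926391 / (2 × 0.028) = 16.54 Myr.

16.54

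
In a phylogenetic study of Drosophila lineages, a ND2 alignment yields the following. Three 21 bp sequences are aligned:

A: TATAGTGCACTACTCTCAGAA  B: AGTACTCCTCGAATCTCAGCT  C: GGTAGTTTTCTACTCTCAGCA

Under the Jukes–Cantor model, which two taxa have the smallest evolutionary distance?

A–B: 9/21 differ, p = 0.429, d = 0.635.
A–C: 6/21 differ, p = 0.286, d = 0.360.
B–C: 7/21 differ, p = 0.333, d = 0.441.
The smallest distance is between A and C.

A and C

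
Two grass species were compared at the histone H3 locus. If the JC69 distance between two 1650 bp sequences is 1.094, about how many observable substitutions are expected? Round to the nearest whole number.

950

Invert JC69: p = (3/4)(1 − e^(−4d/3)) = 0.75 × (1 − e^(-1.458667)) = 0.75 × (1 − 0.232546) = 0.575591.
Expected differing sites = pL ≈ 0.575591 × 1650 = 949.72515 ≈ 950.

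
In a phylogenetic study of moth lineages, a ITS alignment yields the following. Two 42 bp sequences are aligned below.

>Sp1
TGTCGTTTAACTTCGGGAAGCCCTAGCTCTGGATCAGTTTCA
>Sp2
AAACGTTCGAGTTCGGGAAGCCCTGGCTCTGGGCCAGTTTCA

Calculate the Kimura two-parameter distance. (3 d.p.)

Of 42 sites, 6 differences are transitions and 3 are transversions, so P = 6/42 ≈ 0.142857 and Q = 3/42 ≈ 0.071429.
Under the Kimura two-parameter model, d = −½ ln(1 − 2P − Q) − ¼ ln(1 − 2Q).
1 − 2P − Q = 0.642857, giving −½ ln(0.642857) = 0.220916.
1 − 2Q = 0.857142, giving −¼ ln(0.857142) = 0.038538.
d = 0.220916 + 0.038538 = 0.259454.

0.259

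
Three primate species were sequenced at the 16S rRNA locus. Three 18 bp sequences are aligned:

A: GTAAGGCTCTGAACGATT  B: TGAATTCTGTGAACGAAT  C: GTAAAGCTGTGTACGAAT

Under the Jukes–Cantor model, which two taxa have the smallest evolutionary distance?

A and C

A–B: 6/18 differ, p = 0.333, d = 0.441.
A–C: 4/18 differ, p = 0.222, d = 0.264.
B–C: 5/18 differ, p = 0.278, d = 0.347.
The smallest distance is between A and C.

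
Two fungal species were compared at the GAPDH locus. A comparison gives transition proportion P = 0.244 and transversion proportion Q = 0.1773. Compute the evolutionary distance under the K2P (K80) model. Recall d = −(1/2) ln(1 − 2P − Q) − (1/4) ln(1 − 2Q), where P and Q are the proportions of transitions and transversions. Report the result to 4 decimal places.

Under the Kimura two-parameter model, d = −½ ln(1 − 2P − Q) − ¼ ln(1 − 2Q).
1 − 2P − Q = 0.3347, giving −½ ln(0.3347) = 0.547260.
1 − 2Q = 0.6454, giving −¼ ln(0.6454) = 0.109471.
d = 0.547260 + 0.109471 = 0.656731.

0.6567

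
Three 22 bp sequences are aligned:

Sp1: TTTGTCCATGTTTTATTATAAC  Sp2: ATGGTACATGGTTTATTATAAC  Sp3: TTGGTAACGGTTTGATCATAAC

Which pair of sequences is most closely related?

Sp1 and Sp2

Sp1–Sp2: 4/22 differ, p = 0.182, d = 0.208.
Sp1–Sp3: 7/22 differ, p = 0.318, d = 0.414.
Sp2–Sp3: 7/22 differ, p = 0.318, d = 0.414.
The smallest distance is between Sp1 and Sp2.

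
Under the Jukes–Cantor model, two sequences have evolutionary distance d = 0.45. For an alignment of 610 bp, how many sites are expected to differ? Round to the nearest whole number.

Invert JC69: p = (3/4)(1 − e^(−4d/3)) = 0.75 × (1 − e^(-0.6)) = 0.75 × (1 − 0.548812) = 0.338391.
Expected differing sites = pL ≈ 0.338391 × 610 = 206.41851 ≈ 206.

206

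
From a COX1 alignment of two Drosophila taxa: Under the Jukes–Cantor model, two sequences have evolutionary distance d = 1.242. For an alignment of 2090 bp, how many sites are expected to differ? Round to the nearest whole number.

Invert JC69: p = (3/4)(1 − e^(−4d/3)) = 0.75 × (1 − e^(-1.656)) = 0.75 × (1 − 0.190901) = 0.606824.
Expected differing sites = pL ≈ 0.606824 × 2090 = 1268.26216 ≈ 1268.

1268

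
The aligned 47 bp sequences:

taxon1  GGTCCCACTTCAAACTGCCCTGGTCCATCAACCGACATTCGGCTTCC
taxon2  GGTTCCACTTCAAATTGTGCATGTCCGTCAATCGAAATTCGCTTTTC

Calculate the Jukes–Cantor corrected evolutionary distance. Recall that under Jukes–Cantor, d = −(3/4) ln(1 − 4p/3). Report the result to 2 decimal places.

The sequences differ at 12 of 47 sites, so p = 12/47 ≈ 0.255319.
d = −(3/4) ln(1 − 4p/3) = −0.75 ln(1 − 0.340425) = −0.75 ln(0.659575)
  = −0.75 × (-0.416160) = 0.312120 substitutions/site.

0.31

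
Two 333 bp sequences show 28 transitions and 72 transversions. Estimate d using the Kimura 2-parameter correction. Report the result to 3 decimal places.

0.384

P = 28/333 ≈ 0.084084 and Q = 72/333 ≈ 0.216216.
Under the Kimura two-parameter model, d = −½ ln(1 − 2P − Q) − ¼ ln(1 − 2Q).
1 − 2P − Q = 0.615616, giving −½ ln(0.615616) = 0.242566.
1 − 2Q = 0.567568, giving −¼ ln(0.567568) = 0.141599.
d = 0.242566 + 0.141599 = 0.384165.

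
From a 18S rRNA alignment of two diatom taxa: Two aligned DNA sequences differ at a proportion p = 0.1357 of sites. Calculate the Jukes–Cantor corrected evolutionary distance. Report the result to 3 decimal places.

0.150

d = −(3/4) ln(1 − 4p/3) = −0.75 ln(1 − 0.180933) = −0.75 ln(0.819067)
  = −0.75 × (-0.199589) = 0.149692 substitutions/site.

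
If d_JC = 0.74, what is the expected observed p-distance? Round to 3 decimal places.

0.470

p = (3/4)(1 − e^(−4d/3)) = 0.75 × (1 − e^(-0.986667)) = 0.75 × (1 − 0.372817) = 0.470387.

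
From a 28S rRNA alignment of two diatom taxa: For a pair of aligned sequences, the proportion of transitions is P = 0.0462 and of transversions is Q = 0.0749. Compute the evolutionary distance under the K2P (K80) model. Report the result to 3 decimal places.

Under the Kimura two-parameter model, d = −½ ln(1 − 2P − Q) − ¼ ln(1 − 2Q).
1 − 2P − Q = 0.8327, giving −½ ln(0.8327) = 0.091541.
1 − 2Q = 0.8502, giving −¼ ln(0.8502) = 0.040571.
d = 0.091541 + 0.040571 = 0.132112.

0.132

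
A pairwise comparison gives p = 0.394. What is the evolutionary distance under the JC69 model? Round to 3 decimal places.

d = −(3/4) ln(1 − 4p/3) = −0.75 ln(1 − 0.525333) = −0.75 ln(0.474667)
  = −0.75 × (-0.745142) = 0.558857 substitutions/site.

0.559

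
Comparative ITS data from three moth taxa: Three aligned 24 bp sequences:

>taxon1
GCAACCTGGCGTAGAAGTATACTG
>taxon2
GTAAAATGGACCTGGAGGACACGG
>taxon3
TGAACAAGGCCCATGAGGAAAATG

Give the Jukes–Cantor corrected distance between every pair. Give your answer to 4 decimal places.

d(taxon1,taxon2) = 0.7083, d(taxon1,taxon3) = 0.7083, d(taxon2,taxon3) = 0.6082

taxon1–taxon2: 11/24 sites differ → p ≈ 0.458333, d = −0.75 ln(1 − 0.611111) = 0.708346 ≈ 0.7083.
taxon1–taxon3: 11/24 sites differ → p ≈ 0.458333, d = −0.75 ln(1 − 0.611111) = 0.708346 ≈ 0.7083.
taxon2–taxon3: 10/24 sites differ → p ≈ 0.416667, d = −0.75 ln(1 − 0.555556) = 0.608198 ≈ 0.6082.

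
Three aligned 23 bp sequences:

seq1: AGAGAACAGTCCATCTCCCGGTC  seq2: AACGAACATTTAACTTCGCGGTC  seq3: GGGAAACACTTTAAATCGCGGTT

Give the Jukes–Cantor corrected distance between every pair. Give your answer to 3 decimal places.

seq1–seq2: 8/23 sites differ → p ≈ 0.347826, d = −0.75 ln(1 − 0.463768) = 0.467391 ≈ 0.467.
seq1–seq3: 10/23 sites differ → p ≈ 0.434783, d = −0.75 ln(1 − 0.579711) = 0.650110 ≈ 0.650.
seq2–seq3: 9/23 sites differ → p ≈ 0.391304, d = −0.75 ln(1 − 0.521739) = 0.553199 ≈ 0.553.

d(seq1,seq2) = 0.467, d(seq1,seq3) = 0.650, d(seq2,seq3) = 0.553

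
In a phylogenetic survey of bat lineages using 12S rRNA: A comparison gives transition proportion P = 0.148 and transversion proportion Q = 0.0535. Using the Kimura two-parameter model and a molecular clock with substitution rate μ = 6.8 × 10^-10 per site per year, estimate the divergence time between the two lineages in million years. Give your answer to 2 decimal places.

178.90

Under the Kimura two-parameter model, d = −½ ln(1 − 2P − Q) − ¼ ln(1 − 2Q).
1 − 2P − Q = 0.6505, giving −½ ln(0.6505) = 0.215007.
1 − 2Q = 0.893, giving −¼ ln(0.893) = 0.028292.
d = 0.215007 + 0.028292 = 0.243299.
Under a molecular clock d = 2μt, so t = d/(2μ) = 0.243299 / (2 × 6.8 × 10^-10) = 178.90 million years.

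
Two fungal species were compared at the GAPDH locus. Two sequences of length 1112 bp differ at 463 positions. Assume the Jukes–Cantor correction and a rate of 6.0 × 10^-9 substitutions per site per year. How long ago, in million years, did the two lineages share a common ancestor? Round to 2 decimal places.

p = 463/1112 ≈ 0.416367.
d = −(3/4) ln(1 − 4p/3) = −0.75 ln(1 − 0.555156) = −0.75 ln(0.444844)
  = −0.75 × (-0.810032) = 0.607524 substitutions/site.
Under a molecular clock d = 2μt, so t = d/(2μ) = 0.607524 / (2 × 6.0 × 10^-9) = 50.63 million years.

50.63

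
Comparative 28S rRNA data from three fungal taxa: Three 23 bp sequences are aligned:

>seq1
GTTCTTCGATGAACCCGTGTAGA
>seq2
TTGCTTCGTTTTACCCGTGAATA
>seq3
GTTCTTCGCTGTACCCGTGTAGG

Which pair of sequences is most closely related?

seq1–seq2: 7/23 differ, p = 0.304, d = 0.390.
seq1–seq3: 3/23 differ, p = 0.130, d = 0.143.
seq2–seq3: 7/23 differ, p = 0.304, d = 0.390.
The smallest distance is between seq1 and seq3.

seq1 and seq3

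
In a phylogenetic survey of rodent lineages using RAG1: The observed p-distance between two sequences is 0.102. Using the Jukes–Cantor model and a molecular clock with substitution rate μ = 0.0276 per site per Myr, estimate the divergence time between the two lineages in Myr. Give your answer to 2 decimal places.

d = −(3/4) ln(1 − 4p/3) = −0.75 ln(1 − 0.136) = −0.75 ln(0.864)
  = −0.75 × (-0.146183) = 0.109637 substitutions/site.
Under a molecular clock d = 2μt, so t = d/(2μ) = 0.109637 / (2 × 0.0276) = 1.99 Myr.

1.99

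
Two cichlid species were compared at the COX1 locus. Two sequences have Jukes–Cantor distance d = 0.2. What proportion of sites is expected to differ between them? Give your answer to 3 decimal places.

p = (3/4)(1 − e^(−4d/3)) = 0.75 × (1 − e^(-0.266667)) = 0.75 × (1 − 0.765928) = 0.175554.

0.176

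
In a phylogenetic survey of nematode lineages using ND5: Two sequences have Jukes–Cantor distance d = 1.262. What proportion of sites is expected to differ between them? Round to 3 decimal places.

p = (3/4)(1 − e^(−4d/3)) = 0.75 × (1 − e^(-1.682667)) = 0.75 × (1 − 0.185878) = 0.610592.

0.611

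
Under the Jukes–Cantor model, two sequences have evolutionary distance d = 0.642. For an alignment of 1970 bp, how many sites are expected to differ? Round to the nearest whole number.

Invert JC69: p = (3/4)(1 − e^(−4d/3)) = 0.75 × (1 − e^(-0.856)) = 0.75 × (1 − 0.424858) = 0.431357.
Expected differing sites = pL ≈ 0.431357 × 1970 = 849.77329 ≈ 850.

850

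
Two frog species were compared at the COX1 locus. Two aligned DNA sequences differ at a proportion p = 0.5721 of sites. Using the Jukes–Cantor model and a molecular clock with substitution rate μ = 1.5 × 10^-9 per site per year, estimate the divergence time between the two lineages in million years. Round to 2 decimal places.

d = −(3/4) ln(1 − 4p/3) = −0.75 ln(1 − 0.7628) = −0.75 ln(0.2372)
  = −0.75 × (-1.438852) = 1.079139 substitutions/site.
Under a molecular clock d = 2μt, so t = d/(2μ) = 1.079139 / (2 × 1.5 × 10^-9) = 359.71 million years.

359.71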